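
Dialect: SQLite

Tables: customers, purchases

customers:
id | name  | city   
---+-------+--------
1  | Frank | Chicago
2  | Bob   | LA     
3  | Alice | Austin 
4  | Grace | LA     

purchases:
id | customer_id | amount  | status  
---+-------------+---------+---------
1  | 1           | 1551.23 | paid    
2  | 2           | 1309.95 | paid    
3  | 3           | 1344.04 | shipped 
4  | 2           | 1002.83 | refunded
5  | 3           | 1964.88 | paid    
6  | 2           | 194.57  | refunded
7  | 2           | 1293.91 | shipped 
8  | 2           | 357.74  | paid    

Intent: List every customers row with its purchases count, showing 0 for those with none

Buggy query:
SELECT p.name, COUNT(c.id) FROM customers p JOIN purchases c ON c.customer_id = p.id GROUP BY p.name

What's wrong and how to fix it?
Bug: An inner join excludes parents with zero children

Fix: Switch to LEFT JOIN to retain unmatched parent rows

Corrected query:
SELECT p.name, COUNT(c.id) FROM customers p LEFT JOIN purchases c ON c.customer_id = p.id GROUP BY p.name

Result:
name  | COUNT(c.id)
------+------------
Alice | 2          
Bob   | 5          
Frank | 1          
Grace | 0          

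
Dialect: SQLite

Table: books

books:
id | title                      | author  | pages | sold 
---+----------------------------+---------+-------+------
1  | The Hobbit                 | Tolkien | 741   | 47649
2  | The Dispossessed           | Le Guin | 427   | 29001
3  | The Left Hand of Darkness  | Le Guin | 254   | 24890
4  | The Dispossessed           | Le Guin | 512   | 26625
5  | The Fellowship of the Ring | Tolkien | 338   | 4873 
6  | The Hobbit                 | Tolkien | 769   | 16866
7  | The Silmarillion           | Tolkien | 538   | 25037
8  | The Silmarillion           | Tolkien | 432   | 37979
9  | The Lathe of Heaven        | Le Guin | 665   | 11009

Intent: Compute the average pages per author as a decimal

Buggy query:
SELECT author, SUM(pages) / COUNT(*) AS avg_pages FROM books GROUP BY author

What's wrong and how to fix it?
Bug: SUM(pages) and COUNT(*) are both integers; the division truncates the fractional part

Fix: Cast one side to REAL so the division keeps the fractional part

Corrected query:
SELECT author, SUM(pages) * 1.0 / COUNT(*) AS avg_pages FROM books GROUP BY author

Result:
author  | avg_pages
--------+----------
Le Guin | 464.5    
Tolkien | 563.6    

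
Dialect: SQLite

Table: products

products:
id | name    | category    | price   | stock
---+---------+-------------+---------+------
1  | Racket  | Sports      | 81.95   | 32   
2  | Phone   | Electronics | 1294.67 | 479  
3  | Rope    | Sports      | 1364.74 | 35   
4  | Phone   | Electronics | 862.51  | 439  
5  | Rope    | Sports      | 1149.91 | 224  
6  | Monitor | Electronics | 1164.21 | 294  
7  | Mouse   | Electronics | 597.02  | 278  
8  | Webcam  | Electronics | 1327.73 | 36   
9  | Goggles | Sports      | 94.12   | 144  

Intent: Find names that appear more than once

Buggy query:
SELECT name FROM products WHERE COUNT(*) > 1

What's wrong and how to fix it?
Bug: COUNT(*) is an aggregate and cannot be used in WHERE

Fix: Group first, then use HAVING for the count condition

Corrected query:
SELECT name FROM products GROUP BY name HAVING COUNT(*) > 1

Result:
name 
-----
Phone
Rope 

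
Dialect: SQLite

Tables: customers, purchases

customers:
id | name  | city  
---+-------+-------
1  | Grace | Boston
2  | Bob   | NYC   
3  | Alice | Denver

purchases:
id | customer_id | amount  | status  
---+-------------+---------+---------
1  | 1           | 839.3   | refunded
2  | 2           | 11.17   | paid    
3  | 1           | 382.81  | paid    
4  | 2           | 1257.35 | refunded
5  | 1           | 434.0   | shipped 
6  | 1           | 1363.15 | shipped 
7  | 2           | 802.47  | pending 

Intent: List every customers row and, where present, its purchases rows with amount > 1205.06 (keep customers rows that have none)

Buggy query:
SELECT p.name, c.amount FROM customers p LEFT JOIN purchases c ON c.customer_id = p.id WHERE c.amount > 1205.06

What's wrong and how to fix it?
Bug: A WHERE condition on the right-hand table after LEFT JOIN drops unmatched parents

Fix: Move the right-table condition into the ON clause so unmatched parents are kept

Corrected query:
SELECT p.name, c.amount FROM customers p LEFT JOIN purchases c ON c.customer_id = p.id AND c.amount > 1205.06

Result:
name  | amount 
------+--------
Grace | 1363.15
Bob   | 1257.35
Alice | NULL   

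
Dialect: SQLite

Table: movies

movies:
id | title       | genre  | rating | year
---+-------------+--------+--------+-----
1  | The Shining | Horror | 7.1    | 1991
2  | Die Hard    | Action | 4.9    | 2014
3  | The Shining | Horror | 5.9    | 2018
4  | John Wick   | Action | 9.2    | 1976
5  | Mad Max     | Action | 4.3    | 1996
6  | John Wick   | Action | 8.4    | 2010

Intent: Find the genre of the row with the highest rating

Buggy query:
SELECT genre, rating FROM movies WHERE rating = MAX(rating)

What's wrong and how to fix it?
Bug: MAX(rating) is an aggregate and cannot be used directly in WHERE

Fix: Wrap MAX in a scalar subquery so WHERE compares against a single value

Corrected query:
SELECT genre, rating FROM movies WHERE rating = (SELECT MAX(rating) FROM movies)

Result:
genre  | rating
-------+-------
Action | 9.2   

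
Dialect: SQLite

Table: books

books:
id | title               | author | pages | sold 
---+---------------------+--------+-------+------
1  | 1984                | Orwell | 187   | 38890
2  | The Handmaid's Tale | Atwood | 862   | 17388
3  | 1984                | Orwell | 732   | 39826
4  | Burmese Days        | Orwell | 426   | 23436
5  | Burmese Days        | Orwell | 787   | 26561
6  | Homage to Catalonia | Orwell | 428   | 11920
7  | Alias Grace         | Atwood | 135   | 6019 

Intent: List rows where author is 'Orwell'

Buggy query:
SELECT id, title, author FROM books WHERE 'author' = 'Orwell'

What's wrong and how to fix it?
Bug: Single quotes denote string literals in SQL; the column name is being compared as a constant string

Fix: Remove the quotes around the column name (or use double quotes for an identifier)

Corrected query:
SELECT id, title, author FROM books WHERE author = 'Orwell'

Result:
id | title               | author
---+---------------------+-------
1  | 1984                | Orwell
3  | 1984                | Orwell
4  | Burmese Days        | Orwell
5  | Burmese Days        | Orwell
6  | Homage to Catalonia | Orwell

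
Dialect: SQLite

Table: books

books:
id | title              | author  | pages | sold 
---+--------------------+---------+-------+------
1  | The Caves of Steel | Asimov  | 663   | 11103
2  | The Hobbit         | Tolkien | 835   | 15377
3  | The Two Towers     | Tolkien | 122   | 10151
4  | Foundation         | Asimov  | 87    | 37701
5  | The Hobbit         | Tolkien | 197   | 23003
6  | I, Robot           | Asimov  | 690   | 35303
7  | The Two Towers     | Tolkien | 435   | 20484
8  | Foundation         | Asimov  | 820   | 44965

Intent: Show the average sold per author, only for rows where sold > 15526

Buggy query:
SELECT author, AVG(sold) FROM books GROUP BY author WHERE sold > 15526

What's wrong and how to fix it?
Bug: Row-level WHERE must come before GROUP BY in the clause order

Fix: Place WHERE between FROM and GROUP BY

Corrected query:
SELECT author, AVG(sold) FROM books WHERE sold > 15526 GROUP BY author

Result:
author  | AVG(sold)
--------+----------
Asimov  | 39323    
Tolkien | 21743.5  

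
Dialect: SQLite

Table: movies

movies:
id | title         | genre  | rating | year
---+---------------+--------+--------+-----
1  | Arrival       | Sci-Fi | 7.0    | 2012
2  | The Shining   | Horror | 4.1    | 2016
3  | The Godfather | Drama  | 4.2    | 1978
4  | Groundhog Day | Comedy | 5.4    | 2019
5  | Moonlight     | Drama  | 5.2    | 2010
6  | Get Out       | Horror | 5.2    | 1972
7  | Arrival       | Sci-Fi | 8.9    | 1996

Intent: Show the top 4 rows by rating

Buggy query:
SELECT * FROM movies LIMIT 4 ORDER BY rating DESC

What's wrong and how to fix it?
Bug: LIMIT must come after ORDER BY

Fix: Swap the clauses: ORDER BY first, then LIMIT

Corrected query:
SELECT * FROM movies ORDER BY rating DESC LIMIT 4

Result:
id | title         | genre  | rating | year
---+---------------+--------+--------+-----
7  | Arrival       | Sci-Fi | 8.9    | 1996
1  | Arrival       | Sci-Fi | 7      | 2012
4  | Groundhog Day | Comedy | 5.4    | 2019
5  | Moonlight     | Drama  | 5.2    | 2010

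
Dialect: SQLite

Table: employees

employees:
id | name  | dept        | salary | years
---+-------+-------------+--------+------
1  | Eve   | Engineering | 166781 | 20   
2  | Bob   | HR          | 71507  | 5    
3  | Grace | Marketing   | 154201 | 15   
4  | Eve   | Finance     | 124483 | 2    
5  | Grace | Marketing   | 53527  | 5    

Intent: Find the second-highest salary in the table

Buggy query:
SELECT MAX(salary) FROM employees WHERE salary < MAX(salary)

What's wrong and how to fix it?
Bug: The inner MAX is an aggregate inside WHERE, which is not allowed

Fix: Put the inner MAX in a scalar subquery

Corrected query:
SELECT MAX(salary) FROM employees WHERE salary < (SELECT MAX(salary) FROM employees)

Result:
MAX(salary)
-----------
154201     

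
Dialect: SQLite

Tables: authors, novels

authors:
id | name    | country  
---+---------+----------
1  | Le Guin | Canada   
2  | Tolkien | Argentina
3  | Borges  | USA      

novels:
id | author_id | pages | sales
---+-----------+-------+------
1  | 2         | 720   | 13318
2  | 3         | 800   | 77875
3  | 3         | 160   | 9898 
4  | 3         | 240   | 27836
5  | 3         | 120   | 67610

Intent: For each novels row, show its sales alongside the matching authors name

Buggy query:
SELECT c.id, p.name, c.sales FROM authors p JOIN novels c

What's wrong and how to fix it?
Bug: JOIN with no ON clause produces a cartesian product; every novels row pairs with every authors row

Fix: Specify the join condition linking the foreign key to the parent id

Corrected query:
SELECT c.id, p.name, c.sales FROM authors p JOIN novels c ON c.author_id = p.id

Result:
id | name    | sales
---+---------+------
1  | Tolkien | 13318
2  | Borges  | 77875
3  | Borges  | 9898 
4  | Borges  | 27836
5  | Borges  | 67610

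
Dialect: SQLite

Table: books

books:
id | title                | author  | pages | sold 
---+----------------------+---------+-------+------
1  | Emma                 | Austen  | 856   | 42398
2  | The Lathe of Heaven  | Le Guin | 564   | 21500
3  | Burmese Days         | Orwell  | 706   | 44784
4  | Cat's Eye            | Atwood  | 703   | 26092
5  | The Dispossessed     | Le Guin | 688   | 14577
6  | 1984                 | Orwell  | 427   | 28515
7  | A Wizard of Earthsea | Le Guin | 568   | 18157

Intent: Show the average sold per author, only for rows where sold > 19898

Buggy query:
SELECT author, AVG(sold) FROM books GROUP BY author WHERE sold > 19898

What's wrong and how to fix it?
Bug: WHERE cannot follow GROUP BY

Fix: Move the WHERE clause before GROUP BY

Corrected query:
SELECT author, AVG(sold) FROM books WHERE sold > 19898 GROUP BY author

Result:
author  | AVG(sold)
--------+----------
Atwood  | 26092    
Austen  | 42398    
Le Guin | 21500    
Orwell  | 36649.5  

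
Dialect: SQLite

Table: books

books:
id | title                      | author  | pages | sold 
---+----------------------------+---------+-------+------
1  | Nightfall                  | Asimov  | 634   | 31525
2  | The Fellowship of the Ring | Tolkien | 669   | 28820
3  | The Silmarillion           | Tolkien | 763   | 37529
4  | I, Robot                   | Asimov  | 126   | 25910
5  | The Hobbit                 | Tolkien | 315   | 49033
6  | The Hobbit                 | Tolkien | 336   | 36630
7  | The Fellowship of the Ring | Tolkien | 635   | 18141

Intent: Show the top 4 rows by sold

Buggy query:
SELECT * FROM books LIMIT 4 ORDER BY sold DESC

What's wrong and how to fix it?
Bug: ORDER BY cannot follow LIMIT; LIMIT is the final clause

Fix: Swap the clauses: ORDER BY first, then LIMIT

Corrected query:
SELECT * FROM books ORDER BY sold DESC LIMIT 4

Result:
id | title            | author  | pages | sold 
---+------------------+---------+-------+------
5  | The Hobbit       | Tolkien | 315   | 49033
3  | The Silmarillion | Tolkien | 763   | 37529
6  | The Hobbit       | Tolkien | 336   | 36630
1  | Nightfall        | Asimov  | 634   | 31525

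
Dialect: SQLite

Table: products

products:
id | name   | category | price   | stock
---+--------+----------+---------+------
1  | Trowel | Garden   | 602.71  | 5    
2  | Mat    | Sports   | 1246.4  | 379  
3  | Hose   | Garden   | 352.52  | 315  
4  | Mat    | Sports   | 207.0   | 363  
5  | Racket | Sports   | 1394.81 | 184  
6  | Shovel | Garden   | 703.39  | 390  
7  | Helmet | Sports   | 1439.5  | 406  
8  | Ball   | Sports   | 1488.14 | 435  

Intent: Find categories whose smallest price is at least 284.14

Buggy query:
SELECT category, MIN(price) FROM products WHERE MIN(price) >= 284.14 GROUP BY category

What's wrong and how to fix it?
Bug: MIN() in WHERE is a misuse of aggregate

Fix: Use HAVING for the per-group MIN condition

Corrected query:
SELECT category, MIN(price) FROM products GROUP BY category HAVING MIN(price) >= 284.14

Result:
category | MIN(price)
---------+-----------
Garden   | 352.52    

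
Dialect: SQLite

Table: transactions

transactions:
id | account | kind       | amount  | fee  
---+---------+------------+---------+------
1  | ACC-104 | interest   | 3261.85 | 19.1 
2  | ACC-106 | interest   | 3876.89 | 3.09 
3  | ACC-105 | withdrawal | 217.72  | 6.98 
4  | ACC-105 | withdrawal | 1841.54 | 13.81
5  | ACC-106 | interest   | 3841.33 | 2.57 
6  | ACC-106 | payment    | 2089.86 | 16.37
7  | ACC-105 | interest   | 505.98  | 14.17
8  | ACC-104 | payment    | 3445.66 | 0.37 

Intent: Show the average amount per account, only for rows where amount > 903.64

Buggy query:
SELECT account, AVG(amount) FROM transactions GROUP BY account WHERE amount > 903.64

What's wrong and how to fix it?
Bug: WHERE cannot follow GROUP BY

Fix: Place WHERE between FROM and GROUP BY

Corrected query:
SELECT account, AVG(amount) FROM transactions WHERE amount > 903.64 GROUP BY account

Result:
account | AVG(amount)
--------+------------
ACC-104 | 3353.755   
ACC-105 | 1841.54    
ACC-106 | 3269.36    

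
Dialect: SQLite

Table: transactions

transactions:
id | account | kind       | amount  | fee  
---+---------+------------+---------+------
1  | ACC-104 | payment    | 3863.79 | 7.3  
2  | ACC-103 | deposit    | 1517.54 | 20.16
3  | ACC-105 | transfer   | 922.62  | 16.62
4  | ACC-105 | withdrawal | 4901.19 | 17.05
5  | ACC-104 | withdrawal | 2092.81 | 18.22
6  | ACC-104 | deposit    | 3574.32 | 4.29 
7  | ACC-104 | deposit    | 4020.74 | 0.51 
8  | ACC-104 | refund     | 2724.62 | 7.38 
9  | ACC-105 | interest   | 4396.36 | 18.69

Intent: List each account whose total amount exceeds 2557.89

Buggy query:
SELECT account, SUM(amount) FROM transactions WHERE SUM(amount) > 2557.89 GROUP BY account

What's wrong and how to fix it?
Bug: SUM(amount) is an aggregate, but WHERE filters rows before aggregation

Fix: Use HAVING (which filters groups after aggregation) instead of WHERE

Corrected query:
SELECT account, SUM(amount) FROM transactions GROUP BY account HAVING SUM(amount) > 2557.89

Result:
account | SUM(amount)
--------+------------
ACC-104 | 16276.28   
ACC-105 | 10220.17   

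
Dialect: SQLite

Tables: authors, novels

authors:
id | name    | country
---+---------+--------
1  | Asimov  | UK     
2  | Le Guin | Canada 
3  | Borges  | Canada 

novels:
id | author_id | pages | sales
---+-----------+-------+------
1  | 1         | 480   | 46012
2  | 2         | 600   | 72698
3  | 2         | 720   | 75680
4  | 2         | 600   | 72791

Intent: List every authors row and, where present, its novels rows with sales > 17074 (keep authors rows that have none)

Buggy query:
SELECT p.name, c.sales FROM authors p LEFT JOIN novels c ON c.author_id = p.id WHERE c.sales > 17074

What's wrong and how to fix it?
Bug: A WHERE condition on the right-hand table after LEFT JOIN drops unmatched parents

Fix: Move the right-table condition into the ON clause so unmatched parents are kept

Corrected query:
SELECT p.name, c.sales FROM authors p LEFT JOIN novels c ON c.author_id = p.id AND c.sales > 17074

Result:
name    | sales
--------+------
Asimov  | 46012
Le Guin | 72698
Le Guin | 72791
Le Guin | 75680
Borges  | NULL 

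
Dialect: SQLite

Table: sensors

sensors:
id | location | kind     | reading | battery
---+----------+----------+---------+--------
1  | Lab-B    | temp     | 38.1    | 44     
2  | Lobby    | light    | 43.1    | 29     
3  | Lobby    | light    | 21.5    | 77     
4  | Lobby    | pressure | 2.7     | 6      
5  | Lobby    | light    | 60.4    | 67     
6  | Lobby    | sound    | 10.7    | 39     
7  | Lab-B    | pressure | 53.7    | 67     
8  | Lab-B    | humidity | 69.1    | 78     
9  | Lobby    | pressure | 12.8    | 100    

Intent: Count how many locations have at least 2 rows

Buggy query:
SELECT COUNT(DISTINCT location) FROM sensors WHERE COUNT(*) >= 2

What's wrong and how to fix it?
Bug: WHERE filters individual rows, not groups, so a group-level COUNT is invalid there

Fix: Use a subquery that GROUPs and filters with HAVING, then count its rows

Corrected query:
SELECT COUNT(*) FROM (SELECT location FROM sensors GROUP BY location HAVING COUNT(*) >= 2)

Result:
COUNT(*)
--------
2       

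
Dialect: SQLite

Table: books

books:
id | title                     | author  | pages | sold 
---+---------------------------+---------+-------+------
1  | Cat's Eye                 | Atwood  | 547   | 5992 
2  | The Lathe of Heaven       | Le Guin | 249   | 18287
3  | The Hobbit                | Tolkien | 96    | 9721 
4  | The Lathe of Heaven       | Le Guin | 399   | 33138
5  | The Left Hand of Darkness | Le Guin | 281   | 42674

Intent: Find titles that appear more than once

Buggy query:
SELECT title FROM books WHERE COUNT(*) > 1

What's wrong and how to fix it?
Bug: COUNT(*) is an aggregate and cannot be used in WHERE

Fix: Group first, then use HAVING for the count condition

Corrected query:
SELECT title FROM books GROUP BY title HAVING COUNT(*) > 1

Result:
title              
-------------------
The Lathe of Heaven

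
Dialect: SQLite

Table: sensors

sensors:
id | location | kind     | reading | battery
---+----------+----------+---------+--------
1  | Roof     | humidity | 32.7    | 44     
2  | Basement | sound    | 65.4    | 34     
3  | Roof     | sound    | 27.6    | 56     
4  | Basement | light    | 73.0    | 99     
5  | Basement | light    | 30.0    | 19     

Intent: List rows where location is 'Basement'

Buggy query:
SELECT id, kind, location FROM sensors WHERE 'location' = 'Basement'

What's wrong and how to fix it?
Bug: 'location' in single quotes is a string literal, not the column; the comparison is literal-vs-literal and never true

Fix: Reference the column as location without single quotes

Corrected query:
SELECT id, kind, location FROM sensors WHERE location = 'Basement'

Result:
id | kind  | location
---+-------+---------
2  | sound | Basement
4  | light | Basement
5  | light | Basement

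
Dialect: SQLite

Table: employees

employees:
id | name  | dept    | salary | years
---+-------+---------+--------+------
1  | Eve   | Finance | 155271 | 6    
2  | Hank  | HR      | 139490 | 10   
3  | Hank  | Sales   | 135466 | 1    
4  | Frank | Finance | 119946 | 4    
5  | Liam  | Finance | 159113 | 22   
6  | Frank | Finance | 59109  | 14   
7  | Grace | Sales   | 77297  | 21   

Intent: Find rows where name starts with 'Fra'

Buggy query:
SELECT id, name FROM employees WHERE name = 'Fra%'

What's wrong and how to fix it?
Bug: '=' compares the literal string including the % character; pattern matching needs LIKE

Fix: Replace '=' with LIKE so 'Fra%' is treated as a pattern

Corrected query:
SELECT id, name FROM employees WHERE name LIKE 'Fra%'

Result:
id | name 
---+------
4  | Frank
6  | Frank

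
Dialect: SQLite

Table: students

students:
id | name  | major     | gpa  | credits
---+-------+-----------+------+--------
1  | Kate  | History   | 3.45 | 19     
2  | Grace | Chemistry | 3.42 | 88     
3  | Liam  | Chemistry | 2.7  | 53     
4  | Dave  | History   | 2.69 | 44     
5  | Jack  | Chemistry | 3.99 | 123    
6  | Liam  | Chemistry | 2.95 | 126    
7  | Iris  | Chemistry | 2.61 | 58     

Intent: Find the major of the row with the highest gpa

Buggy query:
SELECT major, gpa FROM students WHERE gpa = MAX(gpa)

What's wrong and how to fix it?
Bug: MAX(gpa) is an aggregate and cannot be used directly in WHERE

Fix: Use a subquery: WHERE gpa = (SELECT MAX(gpa) FROM students)

Corrected query:
SELECT major, gpa FROM students WHERE gpa = (SELECT MAX(gpa) FROM students)

Result:
major     | gpa 
----------+-----
Chemistry | 3.99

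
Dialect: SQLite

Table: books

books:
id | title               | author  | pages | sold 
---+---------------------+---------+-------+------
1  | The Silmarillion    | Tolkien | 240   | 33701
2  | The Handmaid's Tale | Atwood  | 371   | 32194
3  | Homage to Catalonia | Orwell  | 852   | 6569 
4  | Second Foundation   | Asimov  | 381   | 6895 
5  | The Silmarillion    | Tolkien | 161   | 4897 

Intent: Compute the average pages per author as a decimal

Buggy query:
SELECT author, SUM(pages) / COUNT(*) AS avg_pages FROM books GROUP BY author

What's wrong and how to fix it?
Bug: Both operands are integers, so '/' performs integer division and truncates

Fix: Cast one side to REAL so the division keeps the fractional part

Corrected query:
SELECT author, SUM(pages) * 1.0 / COUNT(*) AS avg_pages FROM books GROUP BY author

Result:
author  | avg_pages
--------+----------
Asimov  | 381      
Atwood  | 371      
Orwell  | 852      
Tolkien | 200.5    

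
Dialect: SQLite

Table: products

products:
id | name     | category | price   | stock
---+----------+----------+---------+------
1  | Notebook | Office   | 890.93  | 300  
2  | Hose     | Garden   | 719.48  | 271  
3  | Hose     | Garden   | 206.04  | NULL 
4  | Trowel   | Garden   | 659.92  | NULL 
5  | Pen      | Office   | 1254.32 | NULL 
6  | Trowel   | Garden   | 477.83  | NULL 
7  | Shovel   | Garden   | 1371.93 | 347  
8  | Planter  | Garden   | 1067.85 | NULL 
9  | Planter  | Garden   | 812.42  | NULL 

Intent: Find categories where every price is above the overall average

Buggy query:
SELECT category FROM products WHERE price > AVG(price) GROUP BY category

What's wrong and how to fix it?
Bug: AVG() is an aggregate; it can't sit directly in WHERE

Fix: Compute the overall average in a scalar subquery and compare each group's MIN against it in HAVING

Corrected query:
SELECT category FROM products GROUP BY category HAVING MIN(price) > (SELECT AVG(price) FROM products)

Result:
category
--------
Office  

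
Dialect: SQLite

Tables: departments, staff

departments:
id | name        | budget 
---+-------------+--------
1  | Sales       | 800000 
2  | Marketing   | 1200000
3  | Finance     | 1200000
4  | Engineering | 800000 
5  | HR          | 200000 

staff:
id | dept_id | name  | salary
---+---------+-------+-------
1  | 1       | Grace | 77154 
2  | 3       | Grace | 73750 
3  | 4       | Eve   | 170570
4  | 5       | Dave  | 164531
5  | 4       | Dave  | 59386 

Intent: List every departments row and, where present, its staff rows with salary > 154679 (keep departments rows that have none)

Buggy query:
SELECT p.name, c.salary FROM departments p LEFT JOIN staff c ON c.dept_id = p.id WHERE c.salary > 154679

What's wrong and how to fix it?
Bug: Filtering c.salary in WHERE discards the NULL rows produced by LEFT JOIN, turning it into an inner join

Fix: Put 'c.salary > 154679' in the JOIN's ON clause instead of WHERE

Corrected query:
SELECT p.name, c.salary FROM departments p LEFT JOIN staff c ON c.dept_id = p.id AND c.salary > 154679

Result:
name        | salary
------------+-------
Sales       | NULL  
Marketing   | NULL  
Finance     | NULL  
Engineering | 170570
HR          | 164531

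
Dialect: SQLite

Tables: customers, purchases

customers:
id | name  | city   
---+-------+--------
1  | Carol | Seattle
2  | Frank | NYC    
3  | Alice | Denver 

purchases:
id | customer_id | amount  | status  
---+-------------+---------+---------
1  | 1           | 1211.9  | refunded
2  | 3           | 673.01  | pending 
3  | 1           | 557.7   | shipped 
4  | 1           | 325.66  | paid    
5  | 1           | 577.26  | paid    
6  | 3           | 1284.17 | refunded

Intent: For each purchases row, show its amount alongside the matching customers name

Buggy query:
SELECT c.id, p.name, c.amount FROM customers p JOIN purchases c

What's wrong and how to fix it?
Bug: JOIN with no ON clause produces a cartesian product; every purchases row pairs with every customers row

Fix: Specify the join condition linking the foreign key to the parent id

Corrected query:
SELECT c.id, p.name, c.amount FROM customers p JOIN purchases c ON c.customer_id = p.id

Result:
id | name  | amount 
---+-------+--------
1  | Carol | 1211.9 
2  | Alice | 673.01 
3  | Carol | 557.7  
4  | Carol | 325.66 
5  | Carol | 577.26 
6  | Alice | 1284.17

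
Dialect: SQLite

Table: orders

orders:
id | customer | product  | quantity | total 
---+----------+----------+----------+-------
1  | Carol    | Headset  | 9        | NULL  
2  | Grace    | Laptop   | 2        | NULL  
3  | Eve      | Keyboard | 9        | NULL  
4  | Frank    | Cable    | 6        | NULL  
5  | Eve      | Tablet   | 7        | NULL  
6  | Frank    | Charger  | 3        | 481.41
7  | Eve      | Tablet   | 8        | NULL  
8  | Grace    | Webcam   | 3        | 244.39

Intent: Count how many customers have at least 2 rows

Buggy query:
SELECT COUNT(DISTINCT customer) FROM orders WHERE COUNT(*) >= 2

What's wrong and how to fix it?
Bug: COUNT(*) cannot appear in WHERE; the per-group count doesn't exist yet

Fix: Use a subquery that GROUPs and filters with HAVING, then count its rows

Corrected query:
SELECT COUNT(*) FROM (SELECT customer FROM orders GROUP BY customer HAVING COUNT(*) >= 2)

Result:
COUNT(*)
--------
3       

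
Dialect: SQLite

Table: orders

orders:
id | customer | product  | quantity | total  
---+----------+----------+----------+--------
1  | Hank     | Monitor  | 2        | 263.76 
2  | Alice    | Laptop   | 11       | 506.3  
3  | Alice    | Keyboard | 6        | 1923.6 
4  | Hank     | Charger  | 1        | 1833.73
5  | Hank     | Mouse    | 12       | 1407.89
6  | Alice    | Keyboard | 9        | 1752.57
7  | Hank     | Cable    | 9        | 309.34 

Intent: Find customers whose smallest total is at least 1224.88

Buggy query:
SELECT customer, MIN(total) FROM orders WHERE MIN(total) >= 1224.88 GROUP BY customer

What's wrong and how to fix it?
Bug: MIN() in WHERE is a misuse of aggregate

Fix: Use HAVING for the per-group MIN condition

Corrected query:
SELECT customer, MIN(total) FROM orders GROUP BY customer HAVING MIN(total) >= 1224.88

Result:
(no rows)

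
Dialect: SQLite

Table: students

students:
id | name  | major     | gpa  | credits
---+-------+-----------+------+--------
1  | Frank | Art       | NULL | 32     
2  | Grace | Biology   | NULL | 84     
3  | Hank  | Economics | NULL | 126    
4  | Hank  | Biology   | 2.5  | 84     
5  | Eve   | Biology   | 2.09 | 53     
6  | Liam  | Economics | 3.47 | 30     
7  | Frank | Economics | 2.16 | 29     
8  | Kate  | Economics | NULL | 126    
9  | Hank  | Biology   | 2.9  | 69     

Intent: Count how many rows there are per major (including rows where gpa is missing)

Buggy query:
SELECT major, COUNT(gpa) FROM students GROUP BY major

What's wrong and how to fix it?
Bug: COUNT(gpa) skips NULLs, so groups with missing gpa are undercounted

Fix: Replace COUNT(gpa) with COUNT(*)

Corrected query:
SELECT major, COUNT(*) FROM students GROUP BY major

Result:
major     | COUNT(*)
----------+---------
Art       | 1       
Biology   | 4       
Economics | 4       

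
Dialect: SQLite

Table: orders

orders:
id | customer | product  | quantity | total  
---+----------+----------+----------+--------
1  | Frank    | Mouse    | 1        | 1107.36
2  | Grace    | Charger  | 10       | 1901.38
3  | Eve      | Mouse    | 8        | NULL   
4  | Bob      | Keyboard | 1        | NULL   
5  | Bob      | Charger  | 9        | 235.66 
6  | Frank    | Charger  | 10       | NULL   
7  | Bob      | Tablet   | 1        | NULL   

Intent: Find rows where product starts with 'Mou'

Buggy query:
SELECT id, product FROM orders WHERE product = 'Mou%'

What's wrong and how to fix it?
Bug: '=' compares the literal string including the % character; pattern matching needs LIKE

Fix: Use LIKE for wildcard pattern matching

Corrected query:
SELECT id, product FROM orders WHERE product LIKE 'Mou%'

Result:
id | product
---+--------
1  | Mouse  
3  | Mouse  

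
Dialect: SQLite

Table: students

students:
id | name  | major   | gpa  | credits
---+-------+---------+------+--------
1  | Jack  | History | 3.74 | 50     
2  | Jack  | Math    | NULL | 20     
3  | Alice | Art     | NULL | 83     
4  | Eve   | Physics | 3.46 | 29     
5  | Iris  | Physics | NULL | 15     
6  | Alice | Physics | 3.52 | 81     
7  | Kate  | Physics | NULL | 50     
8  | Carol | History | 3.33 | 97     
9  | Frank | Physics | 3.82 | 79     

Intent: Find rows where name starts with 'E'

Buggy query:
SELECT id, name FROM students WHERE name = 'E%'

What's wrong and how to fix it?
Bug: Wildcards only work with LIKE; '=' treats '%' as a literal character

Fix: Replace '=' with LIKE so 'E%' is treated as a pattern

Corrected query:
SELECT id, name FROM students WHERE name LIKE 'E%'

Result:
id | name
---+-----
4  | Eve 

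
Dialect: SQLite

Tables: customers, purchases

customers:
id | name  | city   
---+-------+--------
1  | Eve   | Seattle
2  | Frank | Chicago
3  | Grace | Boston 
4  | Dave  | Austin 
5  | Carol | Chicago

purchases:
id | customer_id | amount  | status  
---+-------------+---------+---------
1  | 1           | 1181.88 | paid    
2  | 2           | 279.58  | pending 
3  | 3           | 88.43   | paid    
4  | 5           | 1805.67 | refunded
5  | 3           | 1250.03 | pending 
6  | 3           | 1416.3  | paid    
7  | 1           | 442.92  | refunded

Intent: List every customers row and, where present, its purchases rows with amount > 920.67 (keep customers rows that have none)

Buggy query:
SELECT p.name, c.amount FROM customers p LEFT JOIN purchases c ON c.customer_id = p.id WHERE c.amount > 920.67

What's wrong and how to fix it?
Bug: Filtering c.amount in WHERE discards the NULL rows produced by LEFT JOIN, turning it into an inner join

Fix: Move the right-table condition into the ON clause so unmatched parents are kept

Corrected query:
SELECT p.name, c.amount FROM customers p LEFT JOIN purchases c ON c.customer_id = p.id AND c.amount > 920.67

Result:
name  | amount 
------+--------
Eve   | 1181.88
Frank | NULL   
Grace | 1250.03
Grace | 1416.3 
Dave  | NULL   
Carol | 1805.67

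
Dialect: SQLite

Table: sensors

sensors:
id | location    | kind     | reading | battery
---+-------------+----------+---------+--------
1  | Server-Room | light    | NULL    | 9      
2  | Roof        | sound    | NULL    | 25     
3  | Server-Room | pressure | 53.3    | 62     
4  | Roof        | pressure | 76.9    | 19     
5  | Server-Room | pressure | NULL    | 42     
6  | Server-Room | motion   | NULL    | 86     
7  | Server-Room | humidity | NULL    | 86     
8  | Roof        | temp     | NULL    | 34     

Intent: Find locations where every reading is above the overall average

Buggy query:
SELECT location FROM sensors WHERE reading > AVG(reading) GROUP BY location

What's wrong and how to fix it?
Bug: WHERE evaluates per row before aggregation, so AVG() is unavailable

Fix: Compute the overall average in a scalar subquery and compare each group's MIN against it in HAVING

Corrected query:
SELECT location FROM sensors GROUP BY location HAVING MIN(reading) > (SELECT AVG(reading) FROM sensors)

Result:
location
--------
Roof    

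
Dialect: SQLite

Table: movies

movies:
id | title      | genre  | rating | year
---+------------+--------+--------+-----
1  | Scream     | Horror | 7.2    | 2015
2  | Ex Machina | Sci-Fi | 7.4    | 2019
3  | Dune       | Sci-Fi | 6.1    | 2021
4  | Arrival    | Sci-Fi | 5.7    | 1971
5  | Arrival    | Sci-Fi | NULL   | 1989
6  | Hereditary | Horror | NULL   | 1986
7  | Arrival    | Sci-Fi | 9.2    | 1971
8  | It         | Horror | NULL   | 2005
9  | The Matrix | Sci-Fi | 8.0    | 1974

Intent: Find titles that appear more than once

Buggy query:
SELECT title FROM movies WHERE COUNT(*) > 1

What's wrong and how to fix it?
Bug: COUNT(*) is an aggregate and cannot be used in WHERE

Fix: Group first, then use HAVING for the count condition

Corrected query:
SELECT title FROM movies GROUP BY title HAVING COUNT(*) > 1

Result:
title  
-------
Arrival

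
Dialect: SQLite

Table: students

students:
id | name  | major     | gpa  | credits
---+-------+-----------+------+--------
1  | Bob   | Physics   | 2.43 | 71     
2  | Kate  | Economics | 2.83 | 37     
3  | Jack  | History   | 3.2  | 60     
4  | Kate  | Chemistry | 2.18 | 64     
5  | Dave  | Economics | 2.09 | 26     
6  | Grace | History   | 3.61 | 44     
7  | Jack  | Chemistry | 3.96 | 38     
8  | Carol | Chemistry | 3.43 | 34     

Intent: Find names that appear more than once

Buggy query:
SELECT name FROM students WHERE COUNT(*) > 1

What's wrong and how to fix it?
Bug: WHERE can't reference COUNT(*); aggregates are computed after WHERE

Fix: GROUP BY name, then filter groups with HAVING COUNT(*) > 1

Corrected query:
SELECT name FROM students GROUP BY name HAVING COUNT(*) > 1

Result:
name
----
Jack
Kate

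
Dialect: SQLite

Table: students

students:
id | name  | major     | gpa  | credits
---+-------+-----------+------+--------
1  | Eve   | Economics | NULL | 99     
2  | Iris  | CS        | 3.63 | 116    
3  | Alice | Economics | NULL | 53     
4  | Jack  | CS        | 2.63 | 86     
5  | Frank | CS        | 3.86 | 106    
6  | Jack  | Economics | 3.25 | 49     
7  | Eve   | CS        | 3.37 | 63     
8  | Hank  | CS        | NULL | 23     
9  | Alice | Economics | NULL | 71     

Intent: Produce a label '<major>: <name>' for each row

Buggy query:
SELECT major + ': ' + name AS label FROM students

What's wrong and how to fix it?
Bug: '+' is numeric addition; on text columns SQLite converts them to 0 instead of concatenating

Fix: Use the || operator for string concatenation

Corrected query:
SELECT major || ': ' || name AS label FROM students

Result:
label           
----------------
Economics: Eve  
CS: Iris        
Economics: Alice
CS: Jack        
CS: Frank       
Economics: Jack 
CS: Eve         
CS: Hank        
Economics: Alice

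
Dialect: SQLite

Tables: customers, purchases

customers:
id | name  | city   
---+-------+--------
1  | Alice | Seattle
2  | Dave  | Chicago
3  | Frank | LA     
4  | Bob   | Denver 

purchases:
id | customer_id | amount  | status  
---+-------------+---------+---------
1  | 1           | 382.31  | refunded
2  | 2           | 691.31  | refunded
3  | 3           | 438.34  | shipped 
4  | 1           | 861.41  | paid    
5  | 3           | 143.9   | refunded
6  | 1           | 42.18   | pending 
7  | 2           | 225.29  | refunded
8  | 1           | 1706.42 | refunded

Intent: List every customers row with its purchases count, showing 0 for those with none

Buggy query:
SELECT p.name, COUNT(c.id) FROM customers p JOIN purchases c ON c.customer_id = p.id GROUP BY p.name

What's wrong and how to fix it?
Bug: INNER JOIN drops customers rows that have no matching purchases rows

Fix: Switch to LEFT JOIN to retain unmatched parent rows

Corrected query:
SELECT p.name, COUNT(c.id) FROM customers p LEFT JOIN purchases c ON c.customer_id = p.id GROUP BY p.name

Result:
name  | COUNT(c.id)
------+------------
Alice | 4          
Bob   | 0          
Dave  | 2          
Frank | 2          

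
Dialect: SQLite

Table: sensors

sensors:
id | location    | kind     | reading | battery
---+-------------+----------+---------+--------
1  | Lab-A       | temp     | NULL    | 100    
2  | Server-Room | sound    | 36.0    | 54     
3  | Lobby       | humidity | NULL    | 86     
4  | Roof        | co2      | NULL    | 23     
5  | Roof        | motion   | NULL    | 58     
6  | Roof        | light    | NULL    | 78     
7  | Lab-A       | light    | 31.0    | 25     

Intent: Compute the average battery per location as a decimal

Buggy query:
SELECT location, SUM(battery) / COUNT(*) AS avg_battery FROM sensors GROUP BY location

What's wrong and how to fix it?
Bug: Both operands are integers, so '/' performs integer division and truncates

Fix: Cast one side to REAL so the division keeps the fractional part

Corrected query:
SELECT location, SUM(battery) * 1.0 / COUNT(*) AS avg_battery FROM sensors GROUP BY location

Result:
location    | avg_battery
------------+------------
Lab-A       | 62.5       
Lobby       | 86         
Roof        | 53         
Server-Room | 54         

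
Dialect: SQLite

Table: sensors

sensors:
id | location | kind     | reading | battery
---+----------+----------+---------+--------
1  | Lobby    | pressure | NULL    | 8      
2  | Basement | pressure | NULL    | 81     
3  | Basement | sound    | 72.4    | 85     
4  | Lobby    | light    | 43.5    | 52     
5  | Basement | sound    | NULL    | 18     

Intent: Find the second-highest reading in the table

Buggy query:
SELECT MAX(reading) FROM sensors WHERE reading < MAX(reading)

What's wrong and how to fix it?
Bug: MAX(reading) on the right of the comparison is an aggregate-in-WHERE error

Fix: Put the inner MAX in a scalar subquery

Corrected query:
SELECT MAX(reading) FROM sensors WHERE reading < (SELECT MAX(reading) FROM sensors)

Result:
MAX(reading)
------------
43.5        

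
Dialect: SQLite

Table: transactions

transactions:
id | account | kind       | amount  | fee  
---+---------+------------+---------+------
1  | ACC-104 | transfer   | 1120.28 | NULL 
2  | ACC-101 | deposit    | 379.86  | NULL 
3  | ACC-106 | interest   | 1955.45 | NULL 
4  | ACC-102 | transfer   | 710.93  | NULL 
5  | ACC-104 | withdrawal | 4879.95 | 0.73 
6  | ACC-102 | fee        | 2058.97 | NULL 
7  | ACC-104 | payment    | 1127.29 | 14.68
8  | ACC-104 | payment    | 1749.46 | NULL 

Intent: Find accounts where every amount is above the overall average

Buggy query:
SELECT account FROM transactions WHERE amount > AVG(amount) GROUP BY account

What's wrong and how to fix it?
Bug: WHERE evaluates per row before aggregation, so AVG() is unavailable

Fix: Use a subquery for AVG and a HAVING MIN(...) filter so the condition holds for every row in the group

Corrected query:
SELECT account FROM transactions GROUP BY account HAVING MIN(amount) > (SELECT AVG(amount) FROM transactions)

Result:
account
-------
ACC-106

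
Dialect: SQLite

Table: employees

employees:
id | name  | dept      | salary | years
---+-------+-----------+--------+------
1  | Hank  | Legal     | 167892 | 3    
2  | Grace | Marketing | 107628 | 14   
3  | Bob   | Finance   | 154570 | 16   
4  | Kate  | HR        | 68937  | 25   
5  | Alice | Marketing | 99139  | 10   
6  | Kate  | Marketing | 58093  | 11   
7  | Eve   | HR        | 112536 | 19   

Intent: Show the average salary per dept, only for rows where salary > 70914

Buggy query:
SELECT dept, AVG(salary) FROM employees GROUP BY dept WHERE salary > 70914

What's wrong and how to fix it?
Bug: WHERE cannot follow GROUP BY

Fix: Move the WHERE clause before GROUP BY

Corrected query:
SELECT dept, AVG(salary) FROM employees WHERE salary > 70914 GROUP BY dept

Result:
dept      | AVG(salary)
----------+------------
Finance   | 154570     
HR        | 112536     
Legal     | 167892     
Marketing | 103383.5   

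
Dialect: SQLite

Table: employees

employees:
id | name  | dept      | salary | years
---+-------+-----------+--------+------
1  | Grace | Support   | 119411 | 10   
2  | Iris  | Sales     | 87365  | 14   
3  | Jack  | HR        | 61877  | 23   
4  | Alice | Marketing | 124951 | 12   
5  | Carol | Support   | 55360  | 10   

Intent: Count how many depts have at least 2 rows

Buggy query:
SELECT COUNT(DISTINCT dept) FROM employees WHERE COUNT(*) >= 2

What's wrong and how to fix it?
Bug: WHERE filters individual rows, not groups, so a group-level COUNT is invalid there

Fix: Group first with HAVING COUNT(*) >= 2, then COUNT the resulting groups

Corrected query:
SELECT COUNT(*) FROM (SELECT dept FROM employees GROUP BY dept HAVING COUNT(*) >= 2)

Result:
COUNT(*)
--------
1       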